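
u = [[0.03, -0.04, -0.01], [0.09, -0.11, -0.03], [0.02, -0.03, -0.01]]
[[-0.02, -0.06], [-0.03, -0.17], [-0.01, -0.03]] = u @ [[1.87, -1.95], [2.09, 0.62], [-1.14, -2.48]]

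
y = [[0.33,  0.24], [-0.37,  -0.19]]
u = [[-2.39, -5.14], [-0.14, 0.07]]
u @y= [[1.11, 0.40], [-0.07, -0.05]]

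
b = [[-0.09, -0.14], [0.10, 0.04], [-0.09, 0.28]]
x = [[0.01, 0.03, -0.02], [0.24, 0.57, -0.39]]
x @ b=[[0.0, -0.01], [0.07, -0.12]]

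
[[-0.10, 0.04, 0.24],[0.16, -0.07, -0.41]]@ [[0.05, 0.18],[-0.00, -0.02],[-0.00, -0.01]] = [[-0.01, -0.02], [0.01, 0.03]]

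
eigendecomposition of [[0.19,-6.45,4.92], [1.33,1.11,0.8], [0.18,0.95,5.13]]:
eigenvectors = [[(0.92+0j), 0.92-0.00j, 0.44+0.00j],[(-0.07-0.38j), -0.07+0.38j, 0.29+0.00j],[-0.05+0.05j, (-0.05-0.05j), (0.85+0j)]]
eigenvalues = [(0.44+2.95j), (0.44-2.95j), (5.54+0j)]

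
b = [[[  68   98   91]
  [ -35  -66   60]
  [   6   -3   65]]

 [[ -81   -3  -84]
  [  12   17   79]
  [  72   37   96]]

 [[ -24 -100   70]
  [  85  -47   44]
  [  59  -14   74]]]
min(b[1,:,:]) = -84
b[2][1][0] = 85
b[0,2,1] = -3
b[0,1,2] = 60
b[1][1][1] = 17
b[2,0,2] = 70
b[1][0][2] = -84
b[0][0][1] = 98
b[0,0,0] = 68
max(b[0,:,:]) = 98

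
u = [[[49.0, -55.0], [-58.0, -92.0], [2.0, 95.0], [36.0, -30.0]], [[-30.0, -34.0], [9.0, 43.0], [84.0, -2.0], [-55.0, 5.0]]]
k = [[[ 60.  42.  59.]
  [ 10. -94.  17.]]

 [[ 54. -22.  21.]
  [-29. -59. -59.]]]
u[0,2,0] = 2.0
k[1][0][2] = 21.0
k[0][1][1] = -94.0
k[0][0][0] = 60.0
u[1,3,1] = 5.0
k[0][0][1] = 42.0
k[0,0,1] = 42.0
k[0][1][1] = -94.0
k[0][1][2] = 17.0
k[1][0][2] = 21.0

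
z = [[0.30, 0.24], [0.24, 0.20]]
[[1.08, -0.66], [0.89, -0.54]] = z@ [[1.30, -1.05], [2.89, -1.44]]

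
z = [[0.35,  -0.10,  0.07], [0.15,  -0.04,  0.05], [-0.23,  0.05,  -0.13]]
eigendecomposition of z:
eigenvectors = [[-0.84, 0.21, 0.30], [-0.33, 0.28, 0.94], [0.44, -0.94, -0.18]]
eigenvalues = [0.27, -0.09, -0.0]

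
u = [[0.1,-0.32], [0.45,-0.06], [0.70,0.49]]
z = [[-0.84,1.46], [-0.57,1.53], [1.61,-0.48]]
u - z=[[0.94, -1.78], [1.02, -1.59], [-0.91, 0.97]]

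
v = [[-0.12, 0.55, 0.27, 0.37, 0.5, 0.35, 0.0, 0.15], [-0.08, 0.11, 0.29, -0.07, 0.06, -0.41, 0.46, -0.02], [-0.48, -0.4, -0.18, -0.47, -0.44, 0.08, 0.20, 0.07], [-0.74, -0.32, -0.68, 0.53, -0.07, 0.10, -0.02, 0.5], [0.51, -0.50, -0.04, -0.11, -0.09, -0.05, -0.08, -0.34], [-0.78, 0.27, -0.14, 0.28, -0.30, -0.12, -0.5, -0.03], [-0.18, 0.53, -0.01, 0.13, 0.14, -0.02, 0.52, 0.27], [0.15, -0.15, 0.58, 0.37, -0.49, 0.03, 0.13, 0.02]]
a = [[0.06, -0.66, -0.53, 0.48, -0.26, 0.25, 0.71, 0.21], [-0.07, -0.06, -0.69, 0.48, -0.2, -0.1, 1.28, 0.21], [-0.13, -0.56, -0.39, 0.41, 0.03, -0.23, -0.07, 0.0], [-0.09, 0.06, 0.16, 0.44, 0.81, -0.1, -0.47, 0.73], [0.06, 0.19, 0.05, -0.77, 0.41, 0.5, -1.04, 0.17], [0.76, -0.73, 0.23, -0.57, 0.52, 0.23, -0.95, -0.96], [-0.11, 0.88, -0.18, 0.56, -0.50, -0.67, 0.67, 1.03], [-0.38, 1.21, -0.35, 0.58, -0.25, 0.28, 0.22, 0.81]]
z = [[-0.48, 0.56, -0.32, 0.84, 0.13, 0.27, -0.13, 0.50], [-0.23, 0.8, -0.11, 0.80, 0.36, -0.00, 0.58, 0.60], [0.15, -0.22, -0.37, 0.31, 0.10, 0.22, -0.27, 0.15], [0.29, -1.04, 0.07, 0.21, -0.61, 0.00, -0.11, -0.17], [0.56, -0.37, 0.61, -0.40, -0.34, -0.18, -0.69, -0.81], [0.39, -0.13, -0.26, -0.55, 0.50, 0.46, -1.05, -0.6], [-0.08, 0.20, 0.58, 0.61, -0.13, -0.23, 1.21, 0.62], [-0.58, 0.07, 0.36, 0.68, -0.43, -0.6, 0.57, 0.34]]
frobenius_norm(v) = 2.69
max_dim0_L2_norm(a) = 2.2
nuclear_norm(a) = 9.47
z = a @ v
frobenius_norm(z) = 3.91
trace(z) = 1.83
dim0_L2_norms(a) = [0.88, 1.89, 1.07, 1.55, 1.23, 0.98, 2.2, 1.81]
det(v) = -0.03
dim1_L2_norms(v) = [0.96, 0.7, 0.94, 1.29, 0.81, 1.07, 0.83, 0.88]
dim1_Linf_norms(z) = [0.84, 0.8, 0.37, 1.04, 0.81, 1.05, 1.21, 0.68]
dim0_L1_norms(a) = [1.66, 4.35, 2.58, 4.29, 2.98, 2.36, 5.41, 4.12]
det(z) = -0.01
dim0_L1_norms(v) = [3.04, 2.83, 2.19, 2.33, 2.09, 1.16, 1.91, 1.4]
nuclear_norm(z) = 8.04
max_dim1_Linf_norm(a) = 1.28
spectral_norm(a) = 3.29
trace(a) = 2.17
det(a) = 0.41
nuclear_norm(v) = 6.56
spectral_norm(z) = 3.05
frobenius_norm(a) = 4.30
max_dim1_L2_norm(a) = 1.91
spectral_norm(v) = 1.62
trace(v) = 0.67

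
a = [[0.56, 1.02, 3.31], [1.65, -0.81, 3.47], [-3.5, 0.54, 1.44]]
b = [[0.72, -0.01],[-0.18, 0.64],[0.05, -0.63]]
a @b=[[0.39, -1.44], [1.51, -2.72], [-2.55, -0.53]]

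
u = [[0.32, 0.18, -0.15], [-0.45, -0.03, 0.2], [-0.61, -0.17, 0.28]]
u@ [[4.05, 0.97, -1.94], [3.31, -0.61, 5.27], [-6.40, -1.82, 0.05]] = [[2.85, 0.47, 0.32], [-3.2, -0.78, 0.72], [-4.83, -1.0, 0.3]]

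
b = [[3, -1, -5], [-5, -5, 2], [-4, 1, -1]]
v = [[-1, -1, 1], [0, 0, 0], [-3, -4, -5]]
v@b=[[-2, 7, 2], [0, 0, 0], [31, 18, 12]]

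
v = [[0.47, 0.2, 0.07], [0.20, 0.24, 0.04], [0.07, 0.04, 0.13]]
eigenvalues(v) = [0.6, 0.12, 0.12]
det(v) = 0.01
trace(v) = 0.84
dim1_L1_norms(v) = [0.74, 0.48, 0.24]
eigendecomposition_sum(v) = [[0.44, 0.25, 0.09], [0.25, 0.15, 0.05], [0.09, 0.05, 0.02]] + [[0.03, -0.05, 0.00],  [-0.05, 0.09, -0.01],  [0.00, -0.01, 0.0]] + [[0.00, 0.0, -0.02], [0.00, 0.00, -0.00], [-0.02, -0.0, 0.11]]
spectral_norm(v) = 0.60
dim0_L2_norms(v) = [0.52, 0.31, 0.15]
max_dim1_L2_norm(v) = 0.52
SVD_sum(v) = [[0.44, 0.25, 0.09], [0.25, 0.15, 0.05], [0.09, 0.05, 0.02]] + [[0.03, -0.05, 0.0], [-0.05, 0.09, -0.01], [0.0, -0.01, 0.0]] + [[0.0, 0.0, -0.02], [0.0, 0.0, -0.00], [-0.02, -0.00, 0.11]]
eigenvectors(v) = [[0.85, 0.49, -0.17], [0.49, -0.87, -0.04], [0.17, 0.05, 0.98]]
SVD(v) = [[-0.85, 0.49, -0.17], [-0.49, -0.87, -0.04], [-0.17, 0.05, 0.98]] @ diag([0.5995481530494865, 0.12431657281202571, 0.11613527413848762]) @ [[-0.85, -0.49, -0.17], [0.49, -0.87, 0.05], [-0.17, -0.04, 0.98]]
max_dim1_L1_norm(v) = 0.74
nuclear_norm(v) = 0.84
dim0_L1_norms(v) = [0.74, 0.48, 0.24]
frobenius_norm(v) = 0.62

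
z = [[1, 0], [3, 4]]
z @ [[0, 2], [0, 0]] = [[0, 2], [0, 6]]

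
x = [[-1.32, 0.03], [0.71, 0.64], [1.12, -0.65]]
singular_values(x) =[1.88, 0.89]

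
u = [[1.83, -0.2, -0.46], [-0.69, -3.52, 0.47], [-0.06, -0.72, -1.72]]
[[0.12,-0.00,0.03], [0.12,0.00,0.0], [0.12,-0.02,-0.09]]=u @[[0.05, 0.00, 0.03],[-0.05, -0.0, 0.0],[-0.05, 0.01, 0.05]]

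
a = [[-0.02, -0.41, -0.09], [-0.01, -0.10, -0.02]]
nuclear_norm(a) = 0.44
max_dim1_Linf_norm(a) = 0.41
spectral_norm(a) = 0.43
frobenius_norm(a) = 0.43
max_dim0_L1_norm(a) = 0.51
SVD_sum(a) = [[-0.02, -0.41, -0.09], [-0.01, -0.1, -0.02]] + [[0.00, 0.0, -0.0], [-0.00, -0.00, 0.00]]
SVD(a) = [[-0.97, -0.24],[-0.24, 0.97]] @ diag([0.4325178246178366, 0.005322723725151502]) @ [[0.05, 0.98, 0.21], [-0.94, -0.03, 0.35]]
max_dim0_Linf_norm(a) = 0.41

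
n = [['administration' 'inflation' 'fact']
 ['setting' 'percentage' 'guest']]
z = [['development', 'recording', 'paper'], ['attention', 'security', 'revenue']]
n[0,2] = 'fact'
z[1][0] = 'attention'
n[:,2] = ['fact', 'guest']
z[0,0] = 'development'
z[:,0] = ['development', 'attention']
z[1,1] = 'security'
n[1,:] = ['setting', 'percentage', 'guest']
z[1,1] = 'security'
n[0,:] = ['administration', 'inflation', 'fact']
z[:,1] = ['recording', 'security']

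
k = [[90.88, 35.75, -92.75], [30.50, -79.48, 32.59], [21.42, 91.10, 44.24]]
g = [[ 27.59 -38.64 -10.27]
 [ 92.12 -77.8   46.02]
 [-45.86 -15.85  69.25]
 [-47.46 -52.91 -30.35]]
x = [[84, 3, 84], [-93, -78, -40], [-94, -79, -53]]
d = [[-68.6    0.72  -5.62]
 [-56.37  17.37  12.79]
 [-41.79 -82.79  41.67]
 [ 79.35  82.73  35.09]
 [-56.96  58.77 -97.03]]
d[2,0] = -41.79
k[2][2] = 44.24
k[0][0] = 90.88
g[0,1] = -38.64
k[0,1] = 35.75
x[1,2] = -40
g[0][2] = -10.27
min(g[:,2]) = -30.35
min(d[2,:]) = -82.79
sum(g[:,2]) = 74.65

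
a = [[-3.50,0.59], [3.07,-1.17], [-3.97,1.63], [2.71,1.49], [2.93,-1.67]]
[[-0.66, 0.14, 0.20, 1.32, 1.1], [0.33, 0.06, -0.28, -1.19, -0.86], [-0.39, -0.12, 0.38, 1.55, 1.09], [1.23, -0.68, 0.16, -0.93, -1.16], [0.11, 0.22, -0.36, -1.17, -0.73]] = a @ [[0.25, -0.09, -0.03, -0.37, -0.34], [0.37, -0.29, 0.16, 0.05, -0.16]]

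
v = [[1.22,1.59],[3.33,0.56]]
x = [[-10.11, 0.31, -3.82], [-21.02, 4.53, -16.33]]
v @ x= [[-45.76,7.58,-30.63], [-45.44,3.57,-21.87]]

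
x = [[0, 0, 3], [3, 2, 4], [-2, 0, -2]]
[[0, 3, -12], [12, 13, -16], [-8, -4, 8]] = x@[[4, 1, 0], [0, 3, 0], [0, 1, -4]]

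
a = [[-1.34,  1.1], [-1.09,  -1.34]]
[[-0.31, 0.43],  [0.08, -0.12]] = a @ [[0.11, -0.15], [-0.15, 0.21]]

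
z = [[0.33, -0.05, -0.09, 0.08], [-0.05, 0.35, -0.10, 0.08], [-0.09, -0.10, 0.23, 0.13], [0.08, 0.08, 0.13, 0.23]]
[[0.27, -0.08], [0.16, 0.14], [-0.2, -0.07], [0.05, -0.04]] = z @ [[0.61, -0.12], [0.28, 0.42], [-0.67, -0.04], [0.29, -0.26]]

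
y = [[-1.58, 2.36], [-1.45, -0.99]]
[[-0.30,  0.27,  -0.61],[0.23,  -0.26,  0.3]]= y @ [[-0.05, 0.07, -0.02],  [-0.16, 0.16, -0.27]]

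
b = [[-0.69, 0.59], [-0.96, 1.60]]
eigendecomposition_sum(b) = [[-0.47, 0.14], [-0.23, 0.07]] + [[-0.22, 0.45], [-0.73, 1.53]]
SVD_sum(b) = [[-0.49, 0.72],[-1.05, 1.54]] + [[-0.20,  -0.13], [0.09,  0.06]]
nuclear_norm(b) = 2.32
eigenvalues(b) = [-0.41, 1.32]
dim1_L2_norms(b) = [0.91, 1.87]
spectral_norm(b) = 2.06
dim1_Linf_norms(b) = [0.69, 1.6]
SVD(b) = [[-0.43, -0.9],[-0.90, 0.43]] @ diag([2.0585426242572753, 0.2611556319821006]) @ [[0.56, -0.83], [0.83, 0.56]]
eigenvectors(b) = [[-0.9, -0.28], [-0.43, -0.96]]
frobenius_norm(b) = 2.08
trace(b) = 0.91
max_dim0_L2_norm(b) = 1.71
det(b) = -0.54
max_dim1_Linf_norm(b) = 1.6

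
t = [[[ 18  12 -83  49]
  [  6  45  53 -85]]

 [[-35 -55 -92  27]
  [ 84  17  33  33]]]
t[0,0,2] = -83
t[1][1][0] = 84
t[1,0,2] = -92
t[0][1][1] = 45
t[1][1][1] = 17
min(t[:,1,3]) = -85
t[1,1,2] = 33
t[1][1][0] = 84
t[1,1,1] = 17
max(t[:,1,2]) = 53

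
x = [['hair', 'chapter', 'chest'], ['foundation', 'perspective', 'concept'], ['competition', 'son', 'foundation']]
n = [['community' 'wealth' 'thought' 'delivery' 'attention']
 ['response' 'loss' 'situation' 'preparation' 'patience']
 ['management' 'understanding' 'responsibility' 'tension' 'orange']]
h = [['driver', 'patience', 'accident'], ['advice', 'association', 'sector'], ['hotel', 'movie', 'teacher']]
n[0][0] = 'community'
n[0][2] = 'thought'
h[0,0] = 'driver'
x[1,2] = 'concept'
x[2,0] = 'competition'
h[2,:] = ['hotel', 'movie', 'teacher']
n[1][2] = 'situation'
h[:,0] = ['driver', 'advice', 'hotel']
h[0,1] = 'patience'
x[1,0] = 'foundation'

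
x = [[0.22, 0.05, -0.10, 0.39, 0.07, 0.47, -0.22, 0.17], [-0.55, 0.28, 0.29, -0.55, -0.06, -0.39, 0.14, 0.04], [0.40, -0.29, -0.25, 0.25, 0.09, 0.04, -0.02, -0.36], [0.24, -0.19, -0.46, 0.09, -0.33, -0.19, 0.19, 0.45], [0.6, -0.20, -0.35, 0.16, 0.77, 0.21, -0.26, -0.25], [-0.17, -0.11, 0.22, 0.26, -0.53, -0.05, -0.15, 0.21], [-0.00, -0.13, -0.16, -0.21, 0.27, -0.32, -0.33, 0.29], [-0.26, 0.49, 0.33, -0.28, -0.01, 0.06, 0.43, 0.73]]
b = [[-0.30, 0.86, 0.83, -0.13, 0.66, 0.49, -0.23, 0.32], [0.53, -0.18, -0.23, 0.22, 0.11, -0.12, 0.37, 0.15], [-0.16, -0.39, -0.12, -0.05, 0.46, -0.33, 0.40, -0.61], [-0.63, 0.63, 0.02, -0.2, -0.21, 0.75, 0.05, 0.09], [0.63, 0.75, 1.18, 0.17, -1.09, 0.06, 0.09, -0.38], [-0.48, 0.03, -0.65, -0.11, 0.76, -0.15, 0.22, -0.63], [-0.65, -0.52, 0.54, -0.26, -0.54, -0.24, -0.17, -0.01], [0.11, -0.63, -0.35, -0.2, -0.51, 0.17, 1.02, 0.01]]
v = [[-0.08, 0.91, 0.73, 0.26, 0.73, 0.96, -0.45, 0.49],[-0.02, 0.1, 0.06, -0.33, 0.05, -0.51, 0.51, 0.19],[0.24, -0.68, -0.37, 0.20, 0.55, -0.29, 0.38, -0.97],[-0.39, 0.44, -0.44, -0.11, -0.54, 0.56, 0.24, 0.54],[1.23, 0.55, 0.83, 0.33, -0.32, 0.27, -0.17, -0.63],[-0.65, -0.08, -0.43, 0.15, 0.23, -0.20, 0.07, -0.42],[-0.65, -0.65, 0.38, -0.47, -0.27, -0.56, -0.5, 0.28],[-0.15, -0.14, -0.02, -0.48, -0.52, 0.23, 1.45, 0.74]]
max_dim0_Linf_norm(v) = 1.45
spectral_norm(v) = 2.41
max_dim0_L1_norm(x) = 2.5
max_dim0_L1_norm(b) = 4.34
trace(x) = 1.46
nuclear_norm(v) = 9.82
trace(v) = -0.74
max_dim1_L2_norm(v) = 1.83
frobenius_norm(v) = 4.12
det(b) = 0.06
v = b + x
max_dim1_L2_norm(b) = 1.93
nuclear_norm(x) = 5.37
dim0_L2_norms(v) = [1.61, 1.5, 1.37, 0.9, 1.28, 1.43, 1.75, 1.65]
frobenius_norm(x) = 2.48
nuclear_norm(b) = 8.84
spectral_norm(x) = 1.79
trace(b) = -2.20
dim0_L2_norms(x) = [1.01, 0.71, 0.82, 0.86, 1.04, 0.75, 0.7, 1.04]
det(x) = -0.00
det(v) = -0.34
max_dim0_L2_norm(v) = 1.75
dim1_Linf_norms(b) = [0.86, 0.53, 0.61, 0.75, 1.18, 0.76, 0.65, 1.02]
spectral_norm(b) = 2.36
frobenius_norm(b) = 3.77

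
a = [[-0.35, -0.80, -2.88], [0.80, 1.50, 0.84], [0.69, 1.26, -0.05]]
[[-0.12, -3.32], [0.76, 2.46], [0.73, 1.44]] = a@[[-0.70, -0.5], [0.96, 1.45], [-0.14, 0.81]]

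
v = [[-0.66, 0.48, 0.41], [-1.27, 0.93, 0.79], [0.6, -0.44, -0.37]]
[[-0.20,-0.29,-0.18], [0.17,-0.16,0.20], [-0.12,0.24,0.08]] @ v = [[0.39, -0.29, -0.24], [0.21, -0.16, -0.13], [-0.18, 0.13, 0.11]]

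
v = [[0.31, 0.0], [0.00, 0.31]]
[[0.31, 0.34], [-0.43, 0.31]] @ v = [[0.10, 0.11], [-0.13, 0.1]]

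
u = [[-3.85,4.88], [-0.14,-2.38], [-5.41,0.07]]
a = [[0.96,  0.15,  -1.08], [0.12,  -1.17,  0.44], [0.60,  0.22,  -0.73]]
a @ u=[[2.13, 4.25], [-2.68, 3.4], [1.61, 2.35]]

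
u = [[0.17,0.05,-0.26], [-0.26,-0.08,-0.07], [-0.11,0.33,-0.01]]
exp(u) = [[1.2,0.01,-0.28], [-0.27,0.91,-0.03], [-0.16,0.31,1.0]]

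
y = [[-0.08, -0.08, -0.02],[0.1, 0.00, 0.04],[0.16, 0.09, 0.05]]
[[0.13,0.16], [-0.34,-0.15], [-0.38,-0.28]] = y@[[-3.62, -1.61], [1.81, -0.49], [0.65, 0.36]]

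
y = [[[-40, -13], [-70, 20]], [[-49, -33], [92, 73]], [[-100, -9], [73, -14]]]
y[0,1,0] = -70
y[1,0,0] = -49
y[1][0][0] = -49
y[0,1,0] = -70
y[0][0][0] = -40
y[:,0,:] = [[-40, -13], [-49, -33], [-100, -9]]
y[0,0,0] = -40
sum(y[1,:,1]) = 40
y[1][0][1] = -33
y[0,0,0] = -40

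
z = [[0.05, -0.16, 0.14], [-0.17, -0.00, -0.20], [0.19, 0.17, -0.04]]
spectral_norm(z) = 0.31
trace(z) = 0.01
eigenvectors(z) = [[0.73+0.00j, -0.47+0.08j, -0.47-0.08j], [-0.67+0.00j, 0.25+0.39j, 0.25-0.39j], [0.10+0.00j, (0.74+0j), (0.74-0j)]]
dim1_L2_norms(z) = [0.22, 0.26, 0.26]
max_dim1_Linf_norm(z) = 0.2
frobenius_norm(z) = 0.43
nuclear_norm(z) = 0.65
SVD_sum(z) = [[0.10,  -0.01,  0.10], [-0.18,  0.02,  -0.18], [0.07,  -0.01,  0.07]] + [[-0.07, -0.13, 0.06],[-0.0, -0.0, 0.00],[0.11, 0.19, -0.09]] + [[0.02, -0.02, -0.02], [0.02, -0.02, -0.02], [0.01, -0.01, -0.02]]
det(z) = 0.00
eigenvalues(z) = [(0.22+0j), (-0.1+0.11j), (-0.1-0.11j)]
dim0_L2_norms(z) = [0.26, 0.23, 0.25]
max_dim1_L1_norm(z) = 0.4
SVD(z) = [[-0.47, 0.55, -0.69], [0.83, 0.01, -0.55], [-0.30, -0.83, -0.46]] @ diag([0.3130916345229267, 0.286864433160642, 0.05368822384085372]) @ [[-0.71, 0.08, -0.7], [-0.46, -0.80, 0.38], [-0.53, 0.59, 0.60]]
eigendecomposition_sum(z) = [[(0.17+0j), (-0.03+0j), 0.12+0.00j], [-0.16+0.00j, 0.03+0.00j, -0.11+0.00j], [0.02+0.00j, -0.00+0.00j, 0.02+0.00j]] + [[-0.06-0.03j, (-0.06-0.04j), 0.01-0.05j], [-0.01+0.07j, -0.01+0.07j, -0.05+0.01j], [(0.08+0.07j), (0.09+0.08j), -0.03+0.07j]] + [[(-0.06+0.03j),  -0.06+0.04j,  (0.01+0.05j)], [-0.01-0.07j,  -0.01-0.07j,  (-0.05-0.01j)], [(0.08-0.07j),  (0.09-0.08j),  -0.03-0.07j]]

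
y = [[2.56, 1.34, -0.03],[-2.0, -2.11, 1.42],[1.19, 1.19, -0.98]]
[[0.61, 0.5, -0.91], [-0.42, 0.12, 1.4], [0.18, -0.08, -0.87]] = y@ [[0.06, 0.33, -0.25], [0.35, -0.25, -0.19], [0.31, 0.18, 0.35]]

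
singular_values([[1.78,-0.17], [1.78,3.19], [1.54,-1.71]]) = [3.8, 2.72]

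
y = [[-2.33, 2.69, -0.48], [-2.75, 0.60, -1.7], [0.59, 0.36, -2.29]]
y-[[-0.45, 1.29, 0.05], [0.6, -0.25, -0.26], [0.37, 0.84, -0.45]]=[[-1.88, 1.4, -0.53], [-3.35, 0.85, -1.44], [0.22, -0.48, -1.84]]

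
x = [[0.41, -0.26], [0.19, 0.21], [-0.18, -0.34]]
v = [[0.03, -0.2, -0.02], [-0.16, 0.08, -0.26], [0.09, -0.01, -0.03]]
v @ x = [[-0.02,-0.04], [-0.0,0.15], [0.04,-0.02]]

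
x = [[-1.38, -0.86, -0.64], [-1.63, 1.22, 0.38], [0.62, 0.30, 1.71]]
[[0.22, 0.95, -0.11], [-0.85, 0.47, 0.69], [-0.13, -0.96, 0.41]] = x@ [[0.16, -0.45, -0.19], [-0.47, -0.10, 0.23], [-0.05, -0.38, 0.27]]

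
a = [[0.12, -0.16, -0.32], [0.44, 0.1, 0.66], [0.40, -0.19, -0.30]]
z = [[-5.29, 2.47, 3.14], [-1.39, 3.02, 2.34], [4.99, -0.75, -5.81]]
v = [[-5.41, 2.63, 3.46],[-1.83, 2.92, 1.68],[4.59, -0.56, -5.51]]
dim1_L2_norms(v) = [6.94, 3.83, 7.19]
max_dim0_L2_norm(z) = 7.4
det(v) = 32.89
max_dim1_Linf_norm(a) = 0.66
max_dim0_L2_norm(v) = 7.33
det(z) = 48.38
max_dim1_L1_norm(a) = 1.2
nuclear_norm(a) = 1.46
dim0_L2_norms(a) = [0.61, 0.27, 0.79]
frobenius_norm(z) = 10.94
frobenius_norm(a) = 1.03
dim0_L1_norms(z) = [11.67, 6.24, 11.29]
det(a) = -0.01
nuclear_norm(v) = 14.22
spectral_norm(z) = 10.47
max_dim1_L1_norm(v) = 11.5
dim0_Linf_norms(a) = [0.44, 0.19, 0.66]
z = v + a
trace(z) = -8.08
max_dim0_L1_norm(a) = 1.28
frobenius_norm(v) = 10.70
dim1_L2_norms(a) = [0.38, 0.8, 0.53]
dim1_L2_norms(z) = [6.63, 4.07, 7.7]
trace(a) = -0.08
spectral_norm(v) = 10.27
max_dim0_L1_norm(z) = 11.67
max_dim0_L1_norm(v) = 11.83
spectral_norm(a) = 0.85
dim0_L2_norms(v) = [7.33, 3.97, 6.72]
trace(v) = -8.00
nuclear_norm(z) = 14.87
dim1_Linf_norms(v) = [5.41, 2.92, 5.51]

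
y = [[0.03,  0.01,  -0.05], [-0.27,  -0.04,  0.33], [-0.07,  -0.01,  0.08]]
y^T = [[0.03, -0.27, -0.07], [0.01, -0.04, -0.01], [-0.05, 0.33, 0.08]]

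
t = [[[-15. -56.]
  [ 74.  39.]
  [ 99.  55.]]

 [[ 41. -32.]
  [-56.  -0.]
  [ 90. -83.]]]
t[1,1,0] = -56.0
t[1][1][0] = -56.0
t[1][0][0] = 41.0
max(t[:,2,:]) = 99.0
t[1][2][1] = -83.0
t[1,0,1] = -32.0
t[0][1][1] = 39.0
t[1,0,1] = -32.0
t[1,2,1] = -83.0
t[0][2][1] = 55.0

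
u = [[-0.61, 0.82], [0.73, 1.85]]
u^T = [[-0.61, 0.73],[0.82, 1.85]]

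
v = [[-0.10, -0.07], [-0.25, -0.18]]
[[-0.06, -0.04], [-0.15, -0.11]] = v @ [[0.43, 0.28], [0.25, 0.21]]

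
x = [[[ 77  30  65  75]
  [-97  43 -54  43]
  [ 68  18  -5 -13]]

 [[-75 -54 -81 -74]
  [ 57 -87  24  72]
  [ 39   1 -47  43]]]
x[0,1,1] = 43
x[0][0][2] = 65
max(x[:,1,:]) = 72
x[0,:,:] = [[77, 30, 65, 75], [-97, 43, -54, 43], [68, 18, -5, -13]]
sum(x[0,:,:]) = 250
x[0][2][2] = -5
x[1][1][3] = 72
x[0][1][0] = -97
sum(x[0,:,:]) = 250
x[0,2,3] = -13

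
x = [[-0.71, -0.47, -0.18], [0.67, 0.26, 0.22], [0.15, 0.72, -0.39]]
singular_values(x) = [1.23, 0.7, 0.04]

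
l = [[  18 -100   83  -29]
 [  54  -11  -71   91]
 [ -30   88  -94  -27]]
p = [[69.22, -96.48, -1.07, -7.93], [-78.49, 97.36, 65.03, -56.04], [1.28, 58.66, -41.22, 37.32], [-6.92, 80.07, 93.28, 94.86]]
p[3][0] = -6.92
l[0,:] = [18, -100, 83, -29]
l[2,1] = 88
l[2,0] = -30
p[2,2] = -41.22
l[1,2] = -71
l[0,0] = 18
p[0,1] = -96.48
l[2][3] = -27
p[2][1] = 58.66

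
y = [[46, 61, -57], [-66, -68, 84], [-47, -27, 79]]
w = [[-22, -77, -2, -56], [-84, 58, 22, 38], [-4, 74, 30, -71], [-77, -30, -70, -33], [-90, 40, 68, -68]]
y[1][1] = -68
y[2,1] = -27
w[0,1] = -77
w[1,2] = 22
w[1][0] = -84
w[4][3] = -68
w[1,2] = 22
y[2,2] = 79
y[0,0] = 46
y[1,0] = -66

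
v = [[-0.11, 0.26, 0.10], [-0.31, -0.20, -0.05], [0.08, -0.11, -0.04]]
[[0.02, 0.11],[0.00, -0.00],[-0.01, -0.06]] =v @ [[-0.01,-0.22],[-0.12,0.35],[0.46,-0.01]]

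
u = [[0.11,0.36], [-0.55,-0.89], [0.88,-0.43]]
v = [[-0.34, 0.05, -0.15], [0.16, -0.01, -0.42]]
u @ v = [[0.02, 0.00, -0.17],[0.04, -0.02, 0.46],[-0.37, 0.05, 0.05]]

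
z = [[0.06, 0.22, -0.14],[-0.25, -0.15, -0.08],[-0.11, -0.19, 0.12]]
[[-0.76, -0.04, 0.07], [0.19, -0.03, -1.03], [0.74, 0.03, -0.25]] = z@[[-1.41, 0.06, 3.38], [-0.82, -0.03, 0.37], [3.57, 0.27, 1.56]]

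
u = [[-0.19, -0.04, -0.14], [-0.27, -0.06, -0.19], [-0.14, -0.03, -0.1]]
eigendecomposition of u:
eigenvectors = [[0.53, 0.50, 0.23], [0.75, -0.73, -0.97], [0.39, -0.47, -0.03]]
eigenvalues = [-0.35, 0.0, -0.0]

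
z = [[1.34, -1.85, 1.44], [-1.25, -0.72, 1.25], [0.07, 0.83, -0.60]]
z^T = [[1.34,-1.25,0.07], [-1.85,-0.72,0.83], [1.44,1.25,-0.6]]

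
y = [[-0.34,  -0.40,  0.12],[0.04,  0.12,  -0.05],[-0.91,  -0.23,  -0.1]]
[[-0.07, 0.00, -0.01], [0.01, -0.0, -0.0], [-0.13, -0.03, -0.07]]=y @ [[0.15, 0.05, 0.1], [0.02, -0.05, -0.08], [-0.10, -0.00, -0.03]]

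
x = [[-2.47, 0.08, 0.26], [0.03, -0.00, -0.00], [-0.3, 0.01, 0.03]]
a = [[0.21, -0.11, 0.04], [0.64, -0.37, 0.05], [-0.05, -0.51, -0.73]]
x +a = [[-2.26, -0.03, 0.3], [0.67, -0.37, 0.05], [-0.35, -0.50, -0.7]]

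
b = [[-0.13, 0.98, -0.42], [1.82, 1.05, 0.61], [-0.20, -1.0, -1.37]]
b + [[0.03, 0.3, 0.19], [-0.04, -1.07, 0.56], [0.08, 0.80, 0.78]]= [[-0.1, 1.28, -0.23], [1.78, -0.02, 1.17], [-0.12, -0.20, -0.59]]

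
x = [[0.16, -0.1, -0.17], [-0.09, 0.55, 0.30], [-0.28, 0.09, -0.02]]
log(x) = [[-1.51+0.81j,(-0.26-0.01j),-0.21+0.95j], [-0.41-0.73j,(-0.69+0.01j),0.57-0.85j], [(-0.24+1.99j),(0.23-0.01j),(-1.61+2.33j)]]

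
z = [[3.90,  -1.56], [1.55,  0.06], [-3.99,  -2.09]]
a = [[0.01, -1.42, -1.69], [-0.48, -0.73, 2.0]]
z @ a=[[0.79,  -4.40,  -9.71], [-0.01,  -2.24,  -2.50], [0.96,  7.19,  2.56]]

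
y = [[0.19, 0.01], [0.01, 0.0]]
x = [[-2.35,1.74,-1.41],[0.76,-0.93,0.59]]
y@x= [[-0.44, 0.32, -0.26], [-0.02, 0.02, -0.01]]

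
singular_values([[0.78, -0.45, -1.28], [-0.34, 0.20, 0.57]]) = [1.71, 0.01]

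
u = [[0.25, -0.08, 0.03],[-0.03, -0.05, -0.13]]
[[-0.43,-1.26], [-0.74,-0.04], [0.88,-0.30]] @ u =[[-0.07, 0.10, 0.15], [-0.18, 0.06, -0.02], [0.23, -0.06, 0.07]]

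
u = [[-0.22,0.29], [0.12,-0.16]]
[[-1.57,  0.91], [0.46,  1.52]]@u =[[0.45, -0.6], [0.08, -0.11]]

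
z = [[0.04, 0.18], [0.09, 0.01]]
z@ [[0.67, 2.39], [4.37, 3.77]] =[[0.81, 0.77], [0.1, 0.25]]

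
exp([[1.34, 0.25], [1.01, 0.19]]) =[[4.17, 0.59], [2.39, 1.45]]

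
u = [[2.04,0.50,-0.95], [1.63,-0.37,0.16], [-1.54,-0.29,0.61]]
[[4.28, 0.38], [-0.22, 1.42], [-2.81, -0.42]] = u @[[0.55,  0.81], [2.05,  0.39], [-2.24,  1.54]]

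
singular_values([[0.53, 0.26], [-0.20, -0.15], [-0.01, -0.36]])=[0.67, 0.3]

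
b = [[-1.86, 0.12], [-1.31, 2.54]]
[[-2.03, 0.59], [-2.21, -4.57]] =b @ [[1.07, -0.45], [-0.32, -2.03]]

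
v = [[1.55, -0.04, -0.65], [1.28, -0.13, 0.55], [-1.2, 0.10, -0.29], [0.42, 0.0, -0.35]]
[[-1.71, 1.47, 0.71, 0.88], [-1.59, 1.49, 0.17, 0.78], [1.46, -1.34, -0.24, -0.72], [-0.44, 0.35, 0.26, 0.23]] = v@[[-1.17, 1.07, 0.22, 0.58], [0.06, 0.26, -1.23, -0.12], [-0.16, 0.28, -0.49, 0.04]]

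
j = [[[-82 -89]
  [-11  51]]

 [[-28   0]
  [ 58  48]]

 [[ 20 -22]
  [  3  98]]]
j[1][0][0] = -28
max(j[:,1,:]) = 98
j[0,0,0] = -82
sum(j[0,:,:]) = -131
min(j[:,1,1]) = 48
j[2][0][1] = -22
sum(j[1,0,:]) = -28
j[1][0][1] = 0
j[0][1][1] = 51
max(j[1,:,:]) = 58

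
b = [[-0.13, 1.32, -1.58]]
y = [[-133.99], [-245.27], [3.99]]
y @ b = [[17.42, -176.87, 211.7], [31.89, -323.76, 387.53], [-0.52, 5.27, -6.30]]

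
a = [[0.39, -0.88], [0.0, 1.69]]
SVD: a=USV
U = [[-0.48, -0.88], [0.88, -0.48]]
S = [1.91, 0.34]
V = [[-0.1,1.00], [-1.0,-0.10]]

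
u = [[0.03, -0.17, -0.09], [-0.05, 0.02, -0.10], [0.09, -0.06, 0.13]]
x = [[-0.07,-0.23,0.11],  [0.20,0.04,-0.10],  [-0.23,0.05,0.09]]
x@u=[[0.02, 0.0, 0.04], [-0.0, -0.03, -0.04], [-0.0, 0.03, 0.03]]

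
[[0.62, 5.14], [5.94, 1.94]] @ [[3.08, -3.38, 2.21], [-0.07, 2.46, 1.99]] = [[1.55, 10.55, 11.6], [18.16, -15.3, 16.99]]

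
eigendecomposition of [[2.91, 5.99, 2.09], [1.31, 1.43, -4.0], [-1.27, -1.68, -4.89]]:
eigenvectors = [[-0.87, -0.84, -0.55],[-0.45, 0.53, 0.51],[0.18, 0.05, 0.66]]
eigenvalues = [5.56, -0.98, -5.13]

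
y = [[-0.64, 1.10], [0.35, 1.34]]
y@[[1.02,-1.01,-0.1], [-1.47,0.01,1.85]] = [[-2.27, 0.66, 2.10],[-1.61, -0.34, 2.44]]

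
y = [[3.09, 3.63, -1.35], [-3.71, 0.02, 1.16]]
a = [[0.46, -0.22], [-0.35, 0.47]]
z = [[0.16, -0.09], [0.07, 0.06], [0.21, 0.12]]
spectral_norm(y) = 5.80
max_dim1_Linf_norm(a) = 0.47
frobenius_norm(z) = 0.32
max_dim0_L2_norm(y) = 4.83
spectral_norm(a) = 0.75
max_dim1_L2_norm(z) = 0.24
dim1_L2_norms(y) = [4.95, 3.89]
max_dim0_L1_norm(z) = 0.44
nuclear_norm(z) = 0.43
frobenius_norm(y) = 6.30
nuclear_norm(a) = 0.94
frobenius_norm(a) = 0.78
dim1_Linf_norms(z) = [0.16, 0.07, 0.21]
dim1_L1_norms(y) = [8.07, 4.89]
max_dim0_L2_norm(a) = 0.58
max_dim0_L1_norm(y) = 6.8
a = y @ z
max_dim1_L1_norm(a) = 0.82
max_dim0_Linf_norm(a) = 0.47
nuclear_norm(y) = 8.26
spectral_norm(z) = 0.28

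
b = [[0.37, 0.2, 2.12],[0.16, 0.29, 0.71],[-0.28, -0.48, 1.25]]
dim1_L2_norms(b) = [2.16, 0.78, 1.37]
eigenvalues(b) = [(0.9+0.91j), (0.9-0.91j), (0.12+0j)]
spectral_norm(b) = 2.57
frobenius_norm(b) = 2.68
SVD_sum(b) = [[0.18, 0.02, 2.14], [0.06, 0.01, 0.72], [0.10, 0.01, 1.21]] + [[0.15, 0.21, -0.01], [0.17, 0.23, -0.02], [-0.37, -0.5, 0.04]] + [[0.03, -0.03, -0.0],[-0.07, 0.05, 0.01],[-0.02, 0.01, 0.0]]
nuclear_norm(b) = 3.40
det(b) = 0.19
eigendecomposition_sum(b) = [[(0.16+0.4j), 0.15+0.63j, 1.07-0.92j], [(0.1+0.14j), (0.11+0.24j), (0.35-0.44j)], [(-0.14+0.16j), (-0.24+0.2j), (0.62+0.27j)]] + [[0.16-0.40j, 0.15-0.63j, 1.07+0.92j], [0.10-0.14j, (0.11-0.24j), (0.35+0.44j)], [-0.14-0.16j, (-0.24-0.2j), 0.62-0.27j]] + [[(0.04-0j), (-0.1-0j), (-0.02+0j)], [-0.03+0.00j, 0.07+0.00j, 0.01-0.00j], [-0.00+0.00j, 0.01+0.00j, -0j]]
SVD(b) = [[-0.83, 0.35, 0.42], [-0.28, 0.39, -0.88], [-0.47, -0.85, -0.23]] @ diag([2.5707179509819302, 0.7332612560684755, 0.10068339906929358]) @ [[-0.09, -0.01, -1.0],  [0.59, 0.81, -0.06],  [0.80, -0.59, -0.06]]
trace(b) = 1.91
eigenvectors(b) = [[-0.85+0.00j,(-0.85-0j),(-0.82+0j)],[-0.33+0.07j,-0.33-0.07j,(0.58+0j)],[(-0.18-0.37j),(-0.18+0.37j),0.04+0.00j]]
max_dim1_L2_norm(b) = 2.16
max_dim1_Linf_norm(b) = 2.12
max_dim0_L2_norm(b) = 2.56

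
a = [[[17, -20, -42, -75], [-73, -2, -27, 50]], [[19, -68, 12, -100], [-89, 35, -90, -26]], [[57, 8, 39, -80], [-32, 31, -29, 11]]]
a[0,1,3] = 50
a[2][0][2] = 39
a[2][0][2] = 39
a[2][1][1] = 31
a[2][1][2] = -29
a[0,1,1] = -2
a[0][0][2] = -42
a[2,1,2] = -29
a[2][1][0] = -32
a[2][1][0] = -32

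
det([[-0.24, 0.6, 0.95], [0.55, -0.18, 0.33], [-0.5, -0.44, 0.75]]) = -0.664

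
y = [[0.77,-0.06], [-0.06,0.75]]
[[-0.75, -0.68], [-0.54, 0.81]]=y@ [[-1.04,-0.8], [-0.8,1.01]]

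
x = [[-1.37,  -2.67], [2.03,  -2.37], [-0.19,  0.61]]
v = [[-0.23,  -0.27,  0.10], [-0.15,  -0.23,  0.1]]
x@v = [[0.72, 0.98, -0.4], [-0.11, -0.0, -0.03], [-0.05, -0.09, 0.04]]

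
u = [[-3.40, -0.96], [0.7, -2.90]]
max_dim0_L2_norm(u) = 3.47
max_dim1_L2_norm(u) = 3.53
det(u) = 10.53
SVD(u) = [[-0.99, -0.11], [-0.11, 0.99]] @ diag([3.539294445909856, 2.975734333765641]) @ [[0.93, 0.36], [0.36, -0.93]]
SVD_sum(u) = [[-3.28, -1.27], [-0.37, -0.14]] + [[-0.12, 0.31], [1.07, -2.76]]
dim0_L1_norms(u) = [4.1, 3.86]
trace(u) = -6.30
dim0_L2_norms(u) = [3.47, 3.05]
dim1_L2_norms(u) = [3.53, 2.98]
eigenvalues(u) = [(-3.15+0.78j), (-3.15-0.78j)]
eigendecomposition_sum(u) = [[(-1.7-0.11j), -0.48-1.94j], [0.35+1.41j, (-1.45+0.89j)]] + [[(-1.7+0.11j), (-0.48+1.94j)], [0.35-1.41j, -1.45-0.89j]]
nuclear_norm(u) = 6.52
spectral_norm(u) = 3.54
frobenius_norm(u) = 4.62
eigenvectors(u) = [[0.76+0.00j, 0.76-0.00j], [-0.20-0.62j, (-0.2+0.62j)]]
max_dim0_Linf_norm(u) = 3.4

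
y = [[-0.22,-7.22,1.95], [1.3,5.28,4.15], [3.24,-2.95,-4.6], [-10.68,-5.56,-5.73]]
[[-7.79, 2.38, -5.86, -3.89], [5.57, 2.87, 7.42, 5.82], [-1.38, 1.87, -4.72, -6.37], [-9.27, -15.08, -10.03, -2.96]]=y @[[0.38,1.21,0.16,-0.43], [1.04,-0.21,0.95,0.72], [-0.10,0.58,0.53,0.62]]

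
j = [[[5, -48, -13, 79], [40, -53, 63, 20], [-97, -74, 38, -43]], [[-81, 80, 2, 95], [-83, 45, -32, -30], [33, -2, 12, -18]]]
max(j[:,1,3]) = 20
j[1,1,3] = -30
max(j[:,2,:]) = 38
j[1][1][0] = -83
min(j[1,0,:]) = -81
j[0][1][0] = 40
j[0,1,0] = 40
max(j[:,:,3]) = 95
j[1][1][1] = 45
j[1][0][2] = 2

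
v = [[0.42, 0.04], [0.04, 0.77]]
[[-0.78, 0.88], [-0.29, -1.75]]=v @ [[-1.82, 2.33], [-0.28, -2.39]]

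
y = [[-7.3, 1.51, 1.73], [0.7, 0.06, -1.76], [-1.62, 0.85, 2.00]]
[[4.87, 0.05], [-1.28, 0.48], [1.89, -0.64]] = y @ [[-0.55, -0.13], [-0.02, -0.22], [0.51, -0.33]]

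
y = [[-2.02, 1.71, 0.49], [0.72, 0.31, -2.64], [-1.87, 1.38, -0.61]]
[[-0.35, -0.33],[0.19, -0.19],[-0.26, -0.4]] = y@[[0.11, 0.13],  [-0.06, -0.07],  [-0.05, 0.10]]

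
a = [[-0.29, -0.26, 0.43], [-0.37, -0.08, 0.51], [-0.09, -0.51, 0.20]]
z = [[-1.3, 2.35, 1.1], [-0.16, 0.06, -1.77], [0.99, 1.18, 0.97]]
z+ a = [[-1.59, 2.09, 1.53], [-0.53, -0.02, -1.26], [0.90, 0.67, 1.17]]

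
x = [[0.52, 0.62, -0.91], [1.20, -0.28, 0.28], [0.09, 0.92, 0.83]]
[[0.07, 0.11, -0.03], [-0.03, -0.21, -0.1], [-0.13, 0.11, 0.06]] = x@[[-0.01, -0.12, -0.08], [-0.04, 0.19, 0.05], [-0.11, -0.06, 0.02]]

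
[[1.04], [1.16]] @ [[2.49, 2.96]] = [[2.59,3.08],[2.89,3.43]]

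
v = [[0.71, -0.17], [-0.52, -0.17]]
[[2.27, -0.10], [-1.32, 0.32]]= v@[[2.92, -0.34], [-1.15, -0.83]]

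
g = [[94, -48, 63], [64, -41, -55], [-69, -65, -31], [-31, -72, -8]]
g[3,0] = -31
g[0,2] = 63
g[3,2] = -8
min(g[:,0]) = -69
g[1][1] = -41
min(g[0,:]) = -48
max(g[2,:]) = -31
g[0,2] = 63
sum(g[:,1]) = -226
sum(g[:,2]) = -31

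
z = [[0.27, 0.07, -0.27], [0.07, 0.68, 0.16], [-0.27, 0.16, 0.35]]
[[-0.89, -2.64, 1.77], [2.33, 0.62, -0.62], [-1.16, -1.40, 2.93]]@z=[[-0.90, -1.57, 0.44], [0.84, 0.49, -0.75], [-1.20, -0.56, 1.11]]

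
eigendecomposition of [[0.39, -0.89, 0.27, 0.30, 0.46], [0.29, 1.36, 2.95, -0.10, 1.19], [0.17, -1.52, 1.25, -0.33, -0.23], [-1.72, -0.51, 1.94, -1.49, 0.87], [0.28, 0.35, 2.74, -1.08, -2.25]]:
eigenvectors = [[-0.02-0.26j, (-0.02+0.26j), -0.04+0.13j, (-0.04-0.13j), (0.56+0j)],[-0.75+0.00j, -0.75-0.00j, (-0.09+0.13j), -0.09-0.13j, 0.04+0.00j],[(0.06-0.5j), 0.06+0.50j, -0.10-0.00j, -0.10+0.00j, -0.19+0.00j],[-0.04-0.21j, (-0.04+0.21j), -0.80+0.00j, (-0.8-0j), -0.78+0.00j],[(-0.16-0.22j), (-0.16+0.22j), 0.34-0.43j, (0.34+0.43j), 0.22+0.00j]]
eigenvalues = [(1.38+2.38j), (1.38-2.38j), (-1.75+0.85j), (-1.75-0.85j), (-0.01+0j)]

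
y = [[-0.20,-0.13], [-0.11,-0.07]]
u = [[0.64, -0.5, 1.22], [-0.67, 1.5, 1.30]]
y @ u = [[-0.04, -0.1, -0.41], [-0.02, -0.05, -0.23]]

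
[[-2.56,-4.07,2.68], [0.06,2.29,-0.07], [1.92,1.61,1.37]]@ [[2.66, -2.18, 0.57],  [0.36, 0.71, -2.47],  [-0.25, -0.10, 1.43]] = [[-8.94,2.42,12.43], [1.00,1.50,-5.72], [5.34,-3.18,-0.92]]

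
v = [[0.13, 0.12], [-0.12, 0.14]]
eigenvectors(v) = [[(0.71+0j),  (0.71-0j)],[(0.03+0.71j),  0.03-0.71j]]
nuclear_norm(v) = 0.36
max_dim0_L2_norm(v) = 0.18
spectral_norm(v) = 0.19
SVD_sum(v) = [[-0.02, 0.06], [-0.06, 0.16]] + [[0.15,0.06], [-0.06,-0.02]]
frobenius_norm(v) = 0.26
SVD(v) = [[0.36,0.93], [0.93,-0.36]] @ diag([0.18562391868188444, 0.17562391868188446]) @ [[-0.36, 0.93],  [0.93, 0.36]]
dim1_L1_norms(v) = [0.25, 0.26]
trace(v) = 0.27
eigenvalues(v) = [(0.14+0.12j), (0.14-0.12j)]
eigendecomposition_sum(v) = [[0.07+0.06j, (0.06-0.07j)],  [-0.06+0.07j, (0.07+0.06j)]] + [[(0.07-0.06j),(0.06+0.07j)], [-0.06-0.07j,(0.07-0.06j)]]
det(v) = 0.03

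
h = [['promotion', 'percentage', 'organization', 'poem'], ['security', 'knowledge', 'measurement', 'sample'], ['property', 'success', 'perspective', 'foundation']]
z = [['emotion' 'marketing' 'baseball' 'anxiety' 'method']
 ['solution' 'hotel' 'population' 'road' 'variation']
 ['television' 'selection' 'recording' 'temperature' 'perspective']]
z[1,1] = 'hotel'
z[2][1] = 'selection'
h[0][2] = 'organization'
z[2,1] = 'selection'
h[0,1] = 'percentage'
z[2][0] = 'television'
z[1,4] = 'variation'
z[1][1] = 'hotel'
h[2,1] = 'success'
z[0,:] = ['emotion', 'marketing', 'baseball', 'anxiety', 'method']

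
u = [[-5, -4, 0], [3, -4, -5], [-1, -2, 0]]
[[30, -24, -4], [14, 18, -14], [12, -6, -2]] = u@[[-2, 4, 0], [-5, 1, 1], [0, -2, 2]]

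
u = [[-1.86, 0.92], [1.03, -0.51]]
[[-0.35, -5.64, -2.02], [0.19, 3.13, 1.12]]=u @ [[0.71, 1.42, -0.63],  [1.06, -3.26, -3.47]]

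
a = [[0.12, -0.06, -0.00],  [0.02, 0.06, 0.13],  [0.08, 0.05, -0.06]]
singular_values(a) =[0.16, 0.14, 0.09]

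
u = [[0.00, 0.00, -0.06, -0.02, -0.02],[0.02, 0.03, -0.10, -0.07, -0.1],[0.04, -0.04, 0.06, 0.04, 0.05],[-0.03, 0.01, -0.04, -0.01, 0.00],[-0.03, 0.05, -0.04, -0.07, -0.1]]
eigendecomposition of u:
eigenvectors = [[-0.36+0.00j, (-0-0.24j), (-0+0.24j), 0.18+0.00j, -0.20+0.00j], [-0.75+0.00j, -0.62+0.00j, (-0.62-0j), 0.70+0.00j, -0.30+0.00j], [(0.46+0j), -0.14-0.20j, -0.14+0.20j, (-0.06+0j), -0.05+0.00j], [-0.24+0.00j, 0.37-0.06j, (0.37+0.06j), -0.17+0.00j, (0.72+0j)], [(-0.19+0j), (-0.41+0.44j), -0.41-0.44j, (0.67+0j), (-0.59+0j)]]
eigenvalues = [(0.05+0j), (-0.02+0.04j), (-0.02-0.04j), (-0.03+0j), (-0+0j)]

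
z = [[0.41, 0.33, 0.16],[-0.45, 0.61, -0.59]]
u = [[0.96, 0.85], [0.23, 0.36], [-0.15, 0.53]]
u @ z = [[0.01,0.84,-0.35], [-0.07,0.3,-0.18], [-0.3,0.27,-0.34]]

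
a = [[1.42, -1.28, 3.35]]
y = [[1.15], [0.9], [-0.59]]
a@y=[[-1.50]]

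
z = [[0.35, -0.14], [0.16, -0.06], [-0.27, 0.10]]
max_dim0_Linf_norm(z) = 0.35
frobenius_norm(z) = 0.50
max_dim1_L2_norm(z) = 0.38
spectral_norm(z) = 0.50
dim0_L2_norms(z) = [0.47, 0.18]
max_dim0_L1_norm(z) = 0.78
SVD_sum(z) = [[0.35, -0.14], [0.16, -0.06], [-0.27, 0.10]] + [[-0.00,-0.00], [0.0,0.00], [-0.0,-0.0]]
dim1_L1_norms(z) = [0.49, 0.22, 0.37]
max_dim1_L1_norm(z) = 0.49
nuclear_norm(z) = 0.51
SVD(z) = [[-0.75, 0.66], [-0.34, -0.30], [0.57, 0.69]] @ diag([0.5041441107719691, 0.006222184016923862]) @ [[-0.93, 0.36], [-0.36, -0.93]]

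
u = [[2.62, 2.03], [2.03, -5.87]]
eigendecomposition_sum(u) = [[2.93, 0.66], [0.66, 0.15]] + [[-0.31, 1.37], [1.37, -6.02]]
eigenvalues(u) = [3.08, -6.33]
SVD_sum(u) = [[-0.31, 1.37], [1.37, -6.02]] + [[2.93, 0.66], [0.66, 0.15]]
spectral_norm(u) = 6.33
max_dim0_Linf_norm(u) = 5.87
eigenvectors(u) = [[0.98, -0.22],[0.22, 0.98]]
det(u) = -19.50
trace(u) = -3.25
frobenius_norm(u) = 7.04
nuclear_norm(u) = 9.41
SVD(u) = [[-0.22, 0.98], [0.98, 0.22]] @ diag([6.330414434457395, 3.080414434457394]) @ [[0.22, -0.98],  [0.98, 0.22]]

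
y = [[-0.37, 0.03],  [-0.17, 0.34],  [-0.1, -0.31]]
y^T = [[-0.37, -0.17, -0.10],[0.03, 0.34, -0.31]]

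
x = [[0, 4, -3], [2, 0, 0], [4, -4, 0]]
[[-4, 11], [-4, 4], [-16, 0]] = x@[[-2, 2], [2, 2], [4, -1]]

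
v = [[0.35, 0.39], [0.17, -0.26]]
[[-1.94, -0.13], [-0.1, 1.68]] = v@ [[-3.46,3.95], [-1.86,-3.87]]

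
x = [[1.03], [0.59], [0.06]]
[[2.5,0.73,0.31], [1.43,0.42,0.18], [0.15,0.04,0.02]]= x@ [[2.43, 0.71, 0.30]]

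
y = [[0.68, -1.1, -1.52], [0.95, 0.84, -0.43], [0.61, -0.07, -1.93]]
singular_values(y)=[2.78, 1.37, 0.52]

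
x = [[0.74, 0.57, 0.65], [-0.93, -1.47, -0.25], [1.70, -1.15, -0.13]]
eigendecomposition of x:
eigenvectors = [[(0.55+0j), (0.37-0.01j), (0.37+0.01j)], [(-0.25+0j), -0.22+0.20j, (-0.22-0.2j)], [0.79+0.00j, (-0.88+0j), -0.88-0.00j]]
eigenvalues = [(1.42+0j), (-1.14+0.27j), (-1.14-0.27j)]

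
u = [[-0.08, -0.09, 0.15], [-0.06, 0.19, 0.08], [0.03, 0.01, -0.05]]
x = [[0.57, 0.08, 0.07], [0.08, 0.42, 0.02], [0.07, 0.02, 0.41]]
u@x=[[-0.04, -0.04, 0.05], [-0.01, 0.08, 0.03], [0.01, 0.01, -0.02]]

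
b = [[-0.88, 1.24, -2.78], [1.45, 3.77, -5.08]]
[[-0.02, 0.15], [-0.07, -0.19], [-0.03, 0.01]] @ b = [[0.24, 0.54, -0.71], [-0.21, -0.80, 1.16], [0.04, 0.00, 0.03]]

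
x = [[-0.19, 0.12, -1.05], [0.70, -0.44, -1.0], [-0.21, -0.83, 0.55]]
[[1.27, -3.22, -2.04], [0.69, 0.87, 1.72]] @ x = [[-2.07, 3.26, 0.76], [0.12, -1.73, -0.65]]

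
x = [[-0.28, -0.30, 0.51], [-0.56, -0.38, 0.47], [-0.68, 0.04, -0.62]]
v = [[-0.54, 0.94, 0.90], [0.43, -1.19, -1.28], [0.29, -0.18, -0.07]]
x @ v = [[0.17, 0.0, 0.10], [0.28, -0.16, -0.05], [0.20, -0.58, -0.62]]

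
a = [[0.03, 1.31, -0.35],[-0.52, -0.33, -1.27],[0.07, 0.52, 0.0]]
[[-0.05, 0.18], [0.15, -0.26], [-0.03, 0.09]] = a @ [[-0.11,-0.06], [-0.05,0.19], [-0.06,0.18]]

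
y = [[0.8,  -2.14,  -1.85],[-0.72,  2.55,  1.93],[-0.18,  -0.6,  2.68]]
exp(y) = [[6.37, -8.48, -29.31], [-5.83, 10.91, 32.23], [0.59, -6.72, 7.73]]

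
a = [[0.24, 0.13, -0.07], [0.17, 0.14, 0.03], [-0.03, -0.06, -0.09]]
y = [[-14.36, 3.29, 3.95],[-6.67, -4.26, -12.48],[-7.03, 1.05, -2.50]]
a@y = [[-3.82, 0.16, -0.50], [-3.59, -0.01, -1.15], [1.46, 0.06, 0.86]]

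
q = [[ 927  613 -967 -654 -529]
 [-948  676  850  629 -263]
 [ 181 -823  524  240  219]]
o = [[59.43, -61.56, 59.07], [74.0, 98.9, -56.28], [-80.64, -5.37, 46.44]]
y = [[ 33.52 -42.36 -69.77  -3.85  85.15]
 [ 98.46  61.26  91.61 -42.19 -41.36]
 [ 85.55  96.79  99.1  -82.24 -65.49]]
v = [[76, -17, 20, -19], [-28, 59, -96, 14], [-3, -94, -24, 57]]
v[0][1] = -17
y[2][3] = -82.24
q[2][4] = 219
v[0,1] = -17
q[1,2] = 850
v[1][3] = 14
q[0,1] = 613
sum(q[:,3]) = 215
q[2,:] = [181, -823, 524, 240, 219]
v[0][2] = 20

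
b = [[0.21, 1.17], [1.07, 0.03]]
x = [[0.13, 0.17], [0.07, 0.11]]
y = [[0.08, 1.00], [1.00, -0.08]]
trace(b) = 0.24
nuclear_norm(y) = 2.01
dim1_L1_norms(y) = [1.08, 1.08]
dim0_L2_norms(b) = [1.09, 1.17]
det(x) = 0.00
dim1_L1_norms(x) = [0.3, 0.18]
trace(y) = 0.00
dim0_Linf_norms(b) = [1.07, 1.17]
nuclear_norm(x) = 0.26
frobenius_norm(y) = 1.42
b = x + y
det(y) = -1.01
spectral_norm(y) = 1.00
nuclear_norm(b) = 2.25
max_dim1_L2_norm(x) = 0.21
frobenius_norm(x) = 0.25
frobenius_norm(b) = 1.60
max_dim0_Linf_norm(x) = 0.17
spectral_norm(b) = 1.25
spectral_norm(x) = 0.25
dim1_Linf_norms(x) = [0.17, 0.11]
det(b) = -1.25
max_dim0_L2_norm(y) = 1.0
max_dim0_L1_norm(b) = 1.28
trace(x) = 0.24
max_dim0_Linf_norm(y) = 1.0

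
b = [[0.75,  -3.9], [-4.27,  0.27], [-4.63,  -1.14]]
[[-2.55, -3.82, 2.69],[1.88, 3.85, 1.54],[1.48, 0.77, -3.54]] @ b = [[1.94,5.85], [-22.16,-8.05], [14.21,-1.53]]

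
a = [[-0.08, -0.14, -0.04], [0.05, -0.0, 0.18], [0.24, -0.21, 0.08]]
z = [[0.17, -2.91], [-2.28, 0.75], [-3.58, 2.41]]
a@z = [[0.45, 0.03], [-0.64, 0.29], [0.23, -0.66]]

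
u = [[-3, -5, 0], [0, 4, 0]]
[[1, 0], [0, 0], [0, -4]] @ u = [[-3, -5, 0], [0, 0, 0], [0, -16, 0]]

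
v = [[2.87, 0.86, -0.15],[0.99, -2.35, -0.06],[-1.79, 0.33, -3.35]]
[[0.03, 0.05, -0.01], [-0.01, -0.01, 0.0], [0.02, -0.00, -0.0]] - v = [[-2.84, -0.81, 0.14],[-1.00, 2.34, 0.06],[1.81, -0.33, 3.35]]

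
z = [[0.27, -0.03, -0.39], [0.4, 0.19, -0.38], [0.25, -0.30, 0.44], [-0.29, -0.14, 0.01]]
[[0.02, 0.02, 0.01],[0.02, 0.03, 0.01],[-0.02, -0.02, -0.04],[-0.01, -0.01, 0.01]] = z@[[0.01, 0.03, -0.03], [0.02, 0.04, 0.02], [-0.04, -0.03, -0.05]]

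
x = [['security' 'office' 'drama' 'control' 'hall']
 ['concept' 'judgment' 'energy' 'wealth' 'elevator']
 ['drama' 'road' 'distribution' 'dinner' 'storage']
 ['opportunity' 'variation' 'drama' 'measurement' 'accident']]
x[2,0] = 'drama'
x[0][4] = 'hall'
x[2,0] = 'drama'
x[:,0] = ['security', 'concept', 'drama', 'opportunity']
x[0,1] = 'office'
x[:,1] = ['office', 'judgment', 'road', 'variation']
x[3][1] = 'variation'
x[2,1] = 'road'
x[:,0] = ['security', 'concept', 'drama', 'opportunity']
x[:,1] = ['office', 'judgment', 'road', 'variation']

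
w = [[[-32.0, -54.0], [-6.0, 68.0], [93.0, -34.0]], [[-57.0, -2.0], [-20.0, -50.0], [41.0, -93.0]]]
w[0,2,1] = -34.0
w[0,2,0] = 93.0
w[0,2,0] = 93.0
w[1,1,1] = -50.0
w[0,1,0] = -6.0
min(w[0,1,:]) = -6.0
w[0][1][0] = -6.0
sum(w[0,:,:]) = 35.0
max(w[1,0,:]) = -2.0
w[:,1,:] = [[-6.0, 68.0], [-20.0, -50.0]]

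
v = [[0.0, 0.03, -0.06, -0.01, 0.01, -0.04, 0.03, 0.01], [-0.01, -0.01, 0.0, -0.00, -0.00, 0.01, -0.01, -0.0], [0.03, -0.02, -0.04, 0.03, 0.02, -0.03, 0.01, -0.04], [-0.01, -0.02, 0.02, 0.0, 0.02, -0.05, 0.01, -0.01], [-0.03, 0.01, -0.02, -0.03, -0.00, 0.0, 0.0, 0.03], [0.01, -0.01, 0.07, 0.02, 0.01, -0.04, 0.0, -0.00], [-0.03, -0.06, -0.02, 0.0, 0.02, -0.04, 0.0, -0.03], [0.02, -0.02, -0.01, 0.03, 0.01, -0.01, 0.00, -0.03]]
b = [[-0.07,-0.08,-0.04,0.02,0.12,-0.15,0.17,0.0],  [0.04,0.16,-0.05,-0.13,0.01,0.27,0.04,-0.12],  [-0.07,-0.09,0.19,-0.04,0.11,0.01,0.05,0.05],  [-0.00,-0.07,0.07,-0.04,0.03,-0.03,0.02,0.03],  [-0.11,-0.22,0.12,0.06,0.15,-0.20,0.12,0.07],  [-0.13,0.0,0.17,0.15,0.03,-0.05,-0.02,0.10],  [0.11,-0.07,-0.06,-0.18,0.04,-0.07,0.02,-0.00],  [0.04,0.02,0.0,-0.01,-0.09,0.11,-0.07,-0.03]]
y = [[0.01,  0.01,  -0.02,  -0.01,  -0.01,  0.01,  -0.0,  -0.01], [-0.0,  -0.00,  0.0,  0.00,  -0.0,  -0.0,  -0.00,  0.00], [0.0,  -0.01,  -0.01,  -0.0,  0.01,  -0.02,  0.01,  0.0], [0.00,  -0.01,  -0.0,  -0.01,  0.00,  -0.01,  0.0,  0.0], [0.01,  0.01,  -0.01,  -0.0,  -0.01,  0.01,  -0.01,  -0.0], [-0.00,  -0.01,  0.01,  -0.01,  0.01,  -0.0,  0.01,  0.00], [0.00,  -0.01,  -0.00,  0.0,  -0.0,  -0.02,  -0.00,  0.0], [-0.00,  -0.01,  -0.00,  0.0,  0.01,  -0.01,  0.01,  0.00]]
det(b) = 0.00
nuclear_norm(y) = 0.13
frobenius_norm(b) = 0.79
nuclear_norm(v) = 0.41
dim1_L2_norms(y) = [0.03, 0.0, 0.03, 0.02, 0.02, 0.02, 0.02, 0.02]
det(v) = 0.00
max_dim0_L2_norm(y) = 0.03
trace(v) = -0.12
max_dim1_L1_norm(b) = 1.05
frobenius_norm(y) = 0.06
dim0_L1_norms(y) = [0.02, 0.07, 0.05, 0.03, 0.05, 0.08, 0.04, 0.01]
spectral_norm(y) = 0.05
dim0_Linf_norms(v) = [0.03, 0.06, 0.07, 0.03, 0.02, 0.05, 0.03, 0.04]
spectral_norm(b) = 0.62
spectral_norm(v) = 0.13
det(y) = 0.00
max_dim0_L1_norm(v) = 0.24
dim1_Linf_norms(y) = [0.02, 0.0, 0.02, 0.01, 0.01, 0.01, 0.02, 0.01]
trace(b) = 0.33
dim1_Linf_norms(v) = [0.06, 0.01, 0.04, 0.05, 0.03, 0.07, 0.06, 0.03]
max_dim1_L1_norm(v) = 0.22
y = v @ b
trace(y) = -0.02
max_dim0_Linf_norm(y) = 0.02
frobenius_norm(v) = 0.20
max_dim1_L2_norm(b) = 0.4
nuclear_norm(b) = 1.56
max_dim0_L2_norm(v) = 0.11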